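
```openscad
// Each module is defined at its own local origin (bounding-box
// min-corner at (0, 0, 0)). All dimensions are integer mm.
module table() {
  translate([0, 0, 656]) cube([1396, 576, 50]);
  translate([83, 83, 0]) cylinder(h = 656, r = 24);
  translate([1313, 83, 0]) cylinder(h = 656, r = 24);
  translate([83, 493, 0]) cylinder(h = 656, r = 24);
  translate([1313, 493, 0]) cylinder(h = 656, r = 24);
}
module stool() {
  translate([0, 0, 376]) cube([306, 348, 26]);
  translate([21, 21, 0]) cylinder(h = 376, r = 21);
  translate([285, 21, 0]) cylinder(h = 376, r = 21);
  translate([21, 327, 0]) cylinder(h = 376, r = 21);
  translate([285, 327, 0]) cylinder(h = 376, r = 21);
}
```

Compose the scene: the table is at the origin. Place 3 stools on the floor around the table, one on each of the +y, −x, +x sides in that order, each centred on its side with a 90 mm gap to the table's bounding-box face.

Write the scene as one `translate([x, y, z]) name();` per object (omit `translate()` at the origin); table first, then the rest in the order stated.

table();
translate([545, 666, 0]) stool();
translate([-396, 114, 0]) stool();
translate([1486, 114, 0]) stool();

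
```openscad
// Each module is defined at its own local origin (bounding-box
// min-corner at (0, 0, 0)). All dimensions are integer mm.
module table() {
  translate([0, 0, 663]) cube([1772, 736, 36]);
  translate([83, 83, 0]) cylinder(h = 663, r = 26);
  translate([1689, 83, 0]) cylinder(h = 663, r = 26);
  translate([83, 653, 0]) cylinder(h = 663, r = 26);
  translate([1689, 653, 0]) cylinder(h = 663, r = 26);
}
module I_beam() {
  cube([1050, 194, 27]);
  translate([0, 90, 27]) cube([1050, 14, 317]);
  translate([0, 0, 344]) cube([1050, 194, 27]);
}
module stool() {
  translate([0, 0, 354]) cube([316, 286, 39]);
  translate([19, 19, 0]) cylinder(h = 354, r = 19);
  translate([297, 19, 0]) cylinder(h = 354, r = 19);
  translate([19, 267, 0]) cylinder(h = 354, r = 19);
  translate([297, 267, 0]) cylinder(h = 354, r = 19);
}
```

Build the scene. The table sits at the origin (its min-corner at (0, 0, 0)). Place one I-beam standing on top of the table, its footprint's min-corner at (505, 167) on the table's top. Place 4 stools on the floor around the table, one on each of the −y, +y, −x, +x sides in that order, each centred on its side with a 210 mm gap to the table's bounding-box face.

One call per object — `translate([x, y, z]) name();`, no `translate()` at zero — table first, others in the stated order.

table();
translate([505, 167, 699]) I_beam();
translate([728, -496, 0]) stool();
translate([728, 946, 0]) stool();
translate([-526, 225, 0]) stool();
translate([1982, 225, 0]) stool();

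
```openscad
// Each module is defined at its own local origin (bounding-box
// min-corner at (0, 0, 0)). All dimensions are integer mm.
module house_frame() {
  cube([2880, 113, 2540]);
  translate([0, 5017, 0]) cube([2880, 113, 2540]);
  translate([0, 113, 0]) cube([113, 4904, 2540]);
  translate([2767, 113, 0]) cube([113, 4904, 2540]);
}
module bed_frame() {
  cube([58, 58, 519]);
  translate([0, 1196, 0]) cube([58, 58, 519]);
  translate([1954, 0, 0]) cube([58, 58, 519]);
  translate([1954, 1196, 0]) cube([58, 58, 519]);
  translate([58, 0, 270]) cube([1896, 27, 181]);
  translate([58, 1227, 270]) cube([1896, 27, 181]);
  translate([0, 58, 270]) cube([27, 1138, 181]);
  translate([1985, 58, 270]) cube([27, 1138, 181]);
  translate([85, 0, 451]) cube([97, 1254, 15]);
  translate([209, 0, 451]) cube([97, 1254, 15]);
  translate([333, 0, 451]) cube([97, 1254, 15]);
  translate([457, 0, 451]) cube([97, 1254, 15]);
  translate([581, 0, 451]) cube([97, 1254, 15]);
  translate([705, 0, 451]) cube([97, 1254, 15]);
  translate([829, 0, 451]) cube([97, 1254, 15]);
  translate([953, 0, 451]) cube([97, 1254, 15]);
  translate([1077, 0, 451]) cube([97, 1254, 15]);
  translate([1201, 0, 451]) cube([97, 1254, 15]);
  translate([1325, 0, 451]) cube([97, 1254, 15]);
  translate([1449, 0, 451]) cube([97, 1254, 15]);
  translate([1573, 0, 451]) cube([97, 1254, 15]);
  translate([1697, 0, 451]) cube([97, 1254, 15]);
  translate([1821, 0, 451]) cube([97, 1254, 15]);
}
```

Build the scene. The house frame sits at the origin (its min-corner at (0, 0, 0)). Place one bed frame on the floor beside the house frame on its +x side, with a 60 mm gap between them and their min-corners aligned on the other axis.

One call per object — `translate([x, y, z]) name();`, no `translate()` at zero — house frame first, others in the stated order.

house_frame();
translate([2940, 0, 0]) bed_frame();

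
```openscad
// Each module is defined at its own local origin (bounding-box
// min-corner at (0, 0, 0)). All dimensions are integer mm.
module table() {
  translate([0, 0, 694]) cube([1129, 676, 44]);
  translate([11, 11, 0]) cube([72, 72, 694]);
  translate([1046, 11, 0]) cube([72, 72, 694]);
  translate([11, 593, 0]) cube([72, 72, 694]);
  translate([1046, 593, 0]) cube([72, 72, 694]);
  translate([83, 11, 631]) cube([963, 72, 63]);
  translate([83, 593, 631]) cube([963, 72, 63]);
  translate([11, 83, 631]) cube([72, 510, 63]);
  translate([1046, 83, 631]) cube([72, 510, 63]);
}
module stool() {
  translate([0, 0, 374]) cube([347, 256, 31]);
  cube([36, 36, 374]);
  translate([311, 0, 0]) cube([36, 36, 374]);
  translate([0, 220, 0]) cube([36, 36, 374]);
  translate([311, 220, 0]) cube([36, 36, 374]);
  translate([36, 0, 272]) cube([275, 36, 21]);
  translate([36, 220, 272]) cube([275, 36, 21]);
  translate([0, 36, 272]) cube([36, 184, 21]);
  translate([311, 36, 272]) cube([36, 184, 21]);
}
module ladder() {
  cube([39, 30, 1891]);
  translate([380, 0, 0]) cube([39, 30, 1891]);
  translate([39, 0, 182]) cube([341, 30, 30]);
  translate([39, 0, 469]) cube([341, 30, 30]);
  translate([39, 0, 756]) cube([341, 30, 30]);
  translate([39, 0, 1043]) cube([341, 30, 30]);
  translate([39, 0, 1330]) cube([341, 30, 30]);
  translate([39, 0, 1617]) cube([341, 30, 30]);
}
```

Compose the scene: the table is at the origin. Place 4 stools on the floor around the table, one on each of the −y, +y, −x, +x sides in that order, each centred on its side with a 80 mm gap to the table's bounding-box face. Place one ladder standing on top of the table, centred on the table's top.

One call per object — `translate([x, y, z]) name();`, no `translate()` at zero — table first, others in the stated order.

table();
translate([391, -336, 0]) stool();
translate([391, 756, 0]) stool();
translate([-427, 210, 0]) stool();
translate([1209, 210, 0]) stool();
translate([355, 323, 738]) ladder();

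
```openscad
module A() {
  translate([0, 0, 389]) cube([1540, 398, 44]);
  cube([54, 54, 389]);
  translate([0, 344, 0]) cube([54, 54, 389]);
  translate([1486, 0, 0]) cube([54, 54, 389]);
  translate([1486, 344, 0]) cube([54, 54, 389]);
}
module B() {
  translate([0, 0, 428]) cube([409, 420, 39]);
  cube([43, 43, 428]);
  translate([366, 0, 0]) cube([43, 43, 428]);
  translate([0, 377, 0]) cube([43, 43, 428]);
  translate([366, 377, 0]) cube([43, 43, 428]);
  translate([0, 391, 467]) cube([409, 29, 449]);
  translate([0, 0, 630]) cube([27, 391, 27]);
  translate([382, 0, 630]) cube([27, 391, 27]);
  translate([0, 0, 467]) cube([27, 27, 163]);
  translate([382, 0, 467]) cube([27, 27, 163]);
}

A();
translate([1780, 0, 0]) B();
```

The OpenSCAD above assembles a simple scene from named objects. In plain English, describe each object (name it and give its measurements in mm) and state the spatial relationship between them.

A is a long wooden bench with a 1540 mm (x) × 398 mm (y) seat, 44 mm thick, its top surface 433 mm above the floor. Four 54 mm square legs at the seat corners, flush with the edges, run from z = 0 to the seat underside.

B is a chair. The seat is a 409×420×39 mm slab with its top at z = 467 mm, on four 43×43 mm corner legs (flush with the seat edges, standing on z = 0). A flat backrest 29 mm thick, 449 mm tall, spans the full seat width and rises from the seat top along its +y edge, rear face flush with the rear of the seat. Two armrests of 27×27 mm section run along each side from the seat's front edge to the front of the backrest, top faces 190 mm above the seat top and outer faces flush with the seat's x-edges; a 27×27 mm post under the front of each armrest stands on the seat at the front corner.

The chair is on the floor beside the bench on its +x side.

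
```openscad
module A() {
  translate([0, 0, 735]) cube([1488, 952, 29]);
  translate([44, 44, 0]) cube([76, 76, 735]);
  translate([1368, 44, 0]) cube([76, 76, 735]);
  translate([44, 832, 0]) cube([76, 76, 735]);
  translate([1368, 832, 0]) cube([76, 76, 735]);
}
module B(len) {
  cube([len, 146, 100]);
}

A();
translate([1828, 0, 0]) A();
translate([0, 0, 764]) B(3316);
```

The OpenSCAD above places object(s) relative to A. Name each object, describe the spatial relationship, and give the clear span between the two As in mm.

Second table starts at x = 1828; first ends at x = 1488; clear span = 1828 − 1488 = 340 mm.

A is a table. B is a beam. A beam spans the tops of two tables. The clear span between the two tables is 340 mm.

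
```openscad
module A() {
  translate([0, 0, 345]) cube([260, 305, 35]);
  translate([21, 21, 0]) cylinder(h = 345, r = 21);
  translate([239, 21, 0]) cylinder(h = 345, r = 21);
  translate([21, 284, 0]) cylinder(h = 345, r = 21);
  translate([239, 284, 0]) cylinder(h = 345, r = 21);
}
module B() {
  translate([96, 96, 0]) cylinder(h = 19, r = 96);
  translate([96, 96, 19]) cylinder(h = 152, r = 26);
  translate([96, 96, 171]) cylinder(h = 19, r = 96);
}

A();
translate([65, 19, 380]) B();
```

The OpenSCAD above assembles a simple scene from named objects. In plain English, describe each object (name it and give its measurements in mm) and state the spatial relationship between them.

A is a four-legged stool. The seat is 260×305 mm, 35 mm thick, top at z = 380 mm. It stands on four round legs, each 42 mm in diameter, from z = 0 to the seat underside, each leg's axis is inset half a diameter from the nearest pair of seat edges (so the leg's bounding box is flush with the corner).

B is a spool: two coaxial disc flanges of radius 96 mm and thickness 19 mm, joined by a core cylinder of radius 26 mm and height 152 mm. The lower flange rests on z = 0 and the three cylinders share a vertical axis.

The spool is on top of the stool.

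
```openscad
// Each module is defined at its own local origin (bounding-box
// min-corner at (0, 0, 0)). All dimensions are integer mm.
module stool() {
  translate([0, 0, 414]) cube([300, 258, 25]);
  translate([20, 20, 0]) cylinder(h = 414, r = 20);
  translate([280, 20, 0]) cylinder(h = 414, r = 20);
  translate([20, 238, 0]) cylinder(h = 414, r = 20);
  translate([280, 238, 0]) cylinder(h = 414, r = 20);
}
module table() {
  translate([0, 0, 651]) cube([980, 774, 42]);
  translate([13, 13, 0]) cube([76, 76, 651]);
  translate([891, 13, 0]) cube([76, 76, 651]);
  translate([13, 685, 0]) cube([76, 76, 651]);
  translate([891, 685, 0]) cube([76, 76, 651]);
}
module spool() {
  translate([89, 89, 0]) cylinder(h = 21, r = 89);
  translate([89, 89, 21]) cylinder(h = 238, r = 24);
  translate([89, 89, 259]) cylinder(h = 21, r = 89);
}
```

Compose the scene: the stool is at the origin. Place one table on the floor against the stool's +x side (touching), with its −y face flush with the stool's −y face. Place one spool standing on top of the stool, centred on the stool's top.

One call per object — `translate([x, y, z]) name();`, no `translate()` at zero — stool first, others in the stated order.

stool();
translate([300, 0, 0]) table();
translate([61, 40, 439]) spool();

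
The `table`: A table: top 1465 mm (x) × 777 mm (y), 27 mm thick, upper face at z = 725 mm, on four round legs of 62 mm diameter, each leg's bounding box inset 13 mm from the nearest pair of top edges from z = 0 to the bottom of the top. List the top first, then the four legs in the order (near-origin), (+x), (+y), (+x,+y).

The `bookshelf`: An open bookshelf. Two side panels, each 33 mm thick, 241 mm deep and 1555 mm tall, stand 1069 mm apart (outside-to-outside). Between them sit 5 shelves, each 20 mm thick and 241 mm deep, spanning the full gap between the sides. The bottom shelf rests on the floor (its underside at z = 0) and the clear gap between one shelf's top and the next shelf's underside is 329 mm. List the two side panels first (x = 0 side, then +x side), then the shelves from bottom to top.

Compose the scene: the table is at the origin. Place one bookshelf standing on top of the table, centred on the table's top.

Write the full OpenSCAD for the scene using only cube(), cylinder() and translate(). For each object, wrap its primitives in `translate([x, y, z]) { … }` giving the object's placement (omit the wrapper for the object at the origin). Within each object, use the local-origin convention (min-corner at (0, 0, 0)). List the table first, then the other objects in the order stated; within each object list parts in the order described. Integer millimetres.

translate([0, 0, 698]) cube([1465, 777, 27]);
translate([44, 44, 0]) cylinder(h = 698, r = 31);
translate([1421, 44, 0]) cylinder(h = 698, r = 31);
translate([44, 733, 0]) cylinder(h = 698, r = 31);
translate([1421, 733, 0]) cylinder(h = 698, r = 31);
translate([198, 268, 725]) {
  cube([33, 241, 1555]);
  translate([1036, 0, 0]) cube([33, 241, 1555]);
  translate([33, 0, 0]) cube([1003, 241, 20]);
  translate([33, 0, 349]) cube([1003, 241, 20]);
  translate([33, 0, 698]) cube([1003, 241, 20]);
  translate([33, 0, 1047]) cube([1003, 241, 20]);
  translate([33, 0, 1396]) cube([1003, 241, 20]);
}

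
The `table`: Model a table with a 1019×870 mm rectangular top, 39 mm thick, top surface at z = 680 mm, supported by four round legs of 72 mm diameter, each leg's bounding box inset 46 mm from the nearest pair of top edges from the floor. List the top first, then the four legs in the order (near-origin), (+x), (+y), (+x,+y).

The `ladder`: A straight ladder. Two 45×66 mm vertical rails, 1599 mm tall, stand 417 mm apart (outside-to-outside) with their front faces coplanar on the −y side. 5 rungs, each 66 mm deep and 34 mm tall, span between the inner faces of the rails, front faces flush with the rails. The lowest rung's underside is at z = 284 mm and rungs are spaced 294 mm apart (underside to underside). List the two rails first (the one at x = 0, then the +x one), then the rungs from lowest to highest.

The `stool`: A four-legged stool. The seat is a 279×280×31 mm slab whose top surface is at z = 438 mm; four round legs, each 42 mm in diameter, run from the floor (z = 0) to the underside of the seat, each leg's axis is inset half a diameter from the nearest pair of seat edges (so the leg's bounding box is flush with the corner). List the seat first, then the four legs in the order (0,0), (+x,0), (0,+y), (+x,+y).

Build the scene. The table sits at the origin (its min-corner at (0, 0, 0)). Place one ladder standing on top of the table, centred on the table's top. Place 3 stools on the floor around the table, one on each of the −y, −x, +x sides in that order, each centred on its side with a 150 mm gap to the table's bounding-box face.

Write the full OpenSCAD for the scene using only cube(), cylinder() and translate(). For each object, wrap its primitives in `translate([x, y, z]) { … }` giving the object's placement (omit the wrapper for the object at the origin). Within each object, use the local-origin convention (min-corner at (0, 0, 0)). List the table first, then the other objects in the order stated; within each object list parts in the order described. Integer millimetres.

translate([0, 0, 641]) cube([1019, 870, 39]);
translate([82, 82, 0]) cylinder(h = 641, r = 36);
translate([937, 82, 0]) cylinder(h = 641, r = 36);
translate([82, 788, 0]) cylinder(h = 641, r = 36);
translate([937, 788, 0]) cylinder(h = 641, r = 36);
translate([301, 402, 680]) {
  cube([45, 66, 1599]);
  translate([372, 0, 0]) cube([45, 66, 1599]);
  translate([45, 0, 284]) cube([327, 66, 34]);
  translate([45, 0, 578]) cube([327, 66, 34]);
  translate([45, 0, 872]) cube([327, 66, 34]);
  translate([45, 0, 1166]) cube([327, 66, 34]);
  translate([45, 0, 1460]) cube([327, 66, 34]);
}
translate([370, -430, 0]) {
  translate([0, 0, 407]) cube([279, 280, 31]);
  translate([21, 21, 0]) cylinder(h = 407, r = 21);
  translate([258, 21, 0]) cylinder(h = 407, r = 21);
  translate([21, 259, 0]) cylinder(h = 407, r = 21);
  translate([258, 259, 0]) cylinder(h = 407, r = 21);
}
translate([-429, 295, 0]) {
  translate([0, 0, 407]) cube([279, 280, 31]);
  translate([21, 21, 0]) cylinder(h = 407, r = 21);
  translate([258, 21, 0]) cylinder(h = 407, r = 21);
  translate([21, 259, 0]) cylinder(h = 407, r = 21);
  translate([258, 259, 0]) cylinder(h = 407, r = 21);
}
translate([1169, 295, 0]) {
  translate([0, 0, 407]) cube([279, 280, 31]);
  translate([21, 21, 0]) cylinder(h = 407, r = 21);
  translate([258, 21, 0]) cylinder(h = 407, r = 21);
  translate([21, 259, 0]) cylinder(h = 407, r = 21);
  translate([258, 259, 0]) cylinder(h = 407, r = 21);
}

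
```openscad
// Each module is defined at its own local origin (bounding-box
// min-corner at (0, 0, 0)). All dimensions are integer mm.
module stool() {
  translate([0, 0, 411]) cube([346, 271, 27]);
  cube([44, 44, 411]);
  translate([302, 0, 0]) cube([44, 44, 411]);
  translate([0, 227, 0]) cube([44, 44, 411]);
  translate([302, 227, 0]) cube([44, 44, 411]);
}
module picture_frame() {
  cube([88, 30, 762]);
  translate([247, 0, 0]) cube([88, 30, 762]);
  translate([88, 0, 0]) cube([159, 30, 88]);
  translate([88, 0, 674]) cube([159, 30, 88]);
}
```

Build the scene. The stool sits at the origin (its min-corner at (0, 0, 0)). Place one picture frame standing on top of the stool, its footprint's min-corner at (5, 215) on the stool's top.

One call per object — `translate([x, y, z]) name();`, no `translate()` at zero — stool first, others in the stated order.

stool();
translate([5, 215, 438]) picture_frame();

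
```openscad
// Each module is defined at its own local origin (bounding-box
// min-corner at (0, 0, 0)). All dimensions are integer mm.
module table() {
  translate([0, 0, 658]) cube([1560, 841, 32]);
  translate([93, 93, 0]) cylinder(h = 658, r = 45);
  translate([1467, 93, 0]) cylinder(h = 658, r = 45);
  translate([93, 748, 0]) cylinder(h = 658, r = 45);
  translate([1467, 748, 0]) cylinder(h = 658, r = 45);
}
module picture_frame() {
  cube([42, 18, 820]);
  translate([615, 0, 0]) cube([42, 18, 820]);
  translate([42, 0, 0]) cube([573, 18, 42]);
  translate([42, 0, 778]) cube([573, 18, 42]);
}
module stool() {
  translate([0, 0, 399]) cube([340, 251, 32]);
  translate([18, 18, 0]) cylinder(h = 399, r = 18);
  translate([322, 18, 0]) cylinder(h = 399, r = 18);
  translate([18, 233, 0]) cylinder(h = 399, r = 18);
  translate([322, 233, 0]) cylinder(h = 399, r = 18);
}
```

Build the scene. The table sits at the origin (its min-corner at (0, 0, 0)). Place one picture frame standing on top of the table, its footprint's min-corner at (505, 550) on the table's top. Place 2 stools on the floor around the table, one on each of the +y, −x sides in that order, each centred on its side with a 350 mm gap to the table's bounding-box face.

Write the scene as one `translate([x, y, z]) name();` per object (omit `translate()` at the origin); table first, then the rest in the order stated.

table();
translate([505, 550, 690]) picture_frame();
translate([610, 1191, 0]) stool();
translate([-690, 295, 0]) stool();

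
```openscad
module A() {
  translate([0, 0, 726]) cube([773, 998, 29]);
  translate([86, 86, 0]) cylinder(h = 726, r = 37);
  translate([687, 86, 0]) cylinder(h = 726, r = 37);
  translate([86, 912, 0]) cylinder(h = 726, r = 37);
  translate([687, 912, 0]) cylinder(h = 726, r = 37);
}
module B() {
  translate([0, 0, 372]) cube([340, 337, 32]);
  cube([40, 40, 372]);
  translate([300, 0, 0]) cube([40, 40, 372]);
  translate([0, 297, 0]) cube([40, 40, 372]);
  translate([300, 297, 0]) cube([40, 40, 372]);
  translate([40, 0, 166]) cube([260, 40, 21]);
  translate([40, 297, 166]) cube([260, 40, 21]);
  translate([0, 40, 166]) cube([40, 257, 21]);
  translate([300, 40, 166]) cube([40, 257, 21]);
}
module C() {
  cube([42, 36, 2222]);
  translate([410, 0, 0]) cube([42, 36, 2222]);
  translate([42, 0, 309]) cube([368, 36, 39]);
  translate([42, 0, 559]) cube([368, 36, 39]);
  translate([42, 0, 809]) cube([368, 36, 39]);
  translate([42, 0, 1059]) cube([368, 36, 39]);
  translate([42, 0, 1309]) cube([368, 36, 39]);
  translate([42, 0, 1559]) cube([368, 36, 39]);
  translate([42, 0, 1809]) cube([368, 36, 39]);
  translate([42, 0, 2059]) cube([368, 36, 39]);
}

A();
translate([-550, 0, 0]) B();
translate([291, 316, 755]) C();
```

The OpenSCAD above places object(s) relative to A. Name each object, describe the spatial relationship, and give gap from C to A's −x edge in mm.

The ladder's min-x is at 291; the table's min-x is 0; gap = 291 mm.

A is a table. B is a stool. C is a ladder. The stool is on the floor beside the table on its −x side. The ladder is on top of the table. The gap from the ladder to the table's −x edge is 291 mm.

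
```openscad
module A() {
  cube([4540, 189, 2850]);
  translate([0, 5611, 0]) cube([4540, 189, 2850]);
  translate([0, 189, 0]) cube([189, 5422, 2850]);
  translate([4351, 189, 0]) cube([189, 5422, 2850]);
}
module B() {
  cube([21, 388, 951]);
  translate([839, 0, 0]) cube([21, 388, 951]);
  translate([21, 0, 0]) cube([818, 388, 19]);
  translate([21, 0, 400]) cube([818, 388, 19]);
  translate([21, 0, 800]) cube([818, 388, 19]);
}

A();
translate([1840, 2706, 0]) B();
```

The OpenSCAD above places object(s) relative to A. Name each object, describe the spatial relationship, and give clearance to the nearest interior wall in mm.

A is a house frame. B is a bookshelf. The bookshelf sits inside the house frame, centred. The clearance to the nearest interior wall is 1651 mm.

Clearances: x = 1651, y = 2517; minimum 1651 mm.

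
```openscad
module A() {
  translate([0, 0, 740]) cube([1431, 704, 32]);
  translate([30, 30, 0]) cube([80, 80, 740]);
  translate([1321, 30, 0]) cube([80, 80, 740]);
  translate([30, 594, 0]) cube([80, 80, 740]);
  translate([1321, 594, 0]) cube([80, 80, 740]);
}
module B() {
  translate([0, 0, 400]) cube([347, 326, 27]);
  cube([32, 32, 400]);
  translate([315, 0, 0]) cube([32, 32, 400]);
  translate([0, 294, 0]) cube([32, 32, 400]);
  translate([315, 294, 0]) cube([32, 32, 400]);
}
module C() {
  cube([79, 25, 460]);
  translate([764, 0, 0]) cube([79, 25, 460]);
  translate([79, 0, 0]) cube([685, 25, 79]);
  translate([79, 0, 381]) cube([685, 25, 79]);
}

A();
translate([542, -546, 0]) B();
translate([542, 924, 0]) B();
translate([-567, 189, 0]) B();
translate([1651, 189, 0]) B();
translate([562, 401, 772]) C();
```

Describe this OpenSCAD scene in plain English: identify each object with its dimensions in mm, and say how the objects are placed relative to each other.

A is a table: top 1431 mm (x) × 704 mm (y), 32 mm thick, upper face at z = 772 mm, on four 80×80 mm square legs, each inset 30 mm from the nearest pair of top edges, running from z = 0 to the bottom of the top.

B is a simple wooden stool: a rectangular seat 347 mm (x) by 326 mm (y), 27 mm thick, top face at z = 427 mm, on four square legs, each 32×32 mm in cross-section. The legs rest on z = 0, each flush with a corner of the seat.

C is a rectangular picture frame lying in the x–z plane (depth along y). The opening is 685 mm wide (x) by 302 mm tall (z), surrounded by a border 79 mm wide on all four sides. The frame is 25 mm deep and is made of two full-height vertical stiles with two horizontal rails fitted between them.

Four stools sit around the table at the −y, +y, −x, +x sides. The picture frame is on top of the table.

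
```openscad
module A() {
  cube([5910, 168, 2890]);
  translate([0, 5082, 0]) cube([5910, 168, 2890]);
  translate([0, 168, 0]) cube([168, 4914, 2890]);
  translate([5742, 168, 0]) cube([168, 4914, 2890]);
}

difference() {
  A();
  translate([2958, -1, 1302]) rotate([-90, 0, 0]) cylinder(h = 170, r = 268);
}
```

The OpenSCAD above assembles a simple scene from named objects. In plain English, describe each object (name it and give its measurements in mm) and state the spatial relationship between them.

A is the wall frame of a small rectangular building: four walls, each 2890 mm tall and 168 mm thick, enclosing a footprint 5910 mm (x) by 5250 mm (y) outside-to-outside, with no floor or roof. The front and back walls (the −y and +y sides) span the full width; the two side walls fit between them.

The house frame has a circular hole of radius 268 mm through its front wall, centred at (x = 2958, z = 1302).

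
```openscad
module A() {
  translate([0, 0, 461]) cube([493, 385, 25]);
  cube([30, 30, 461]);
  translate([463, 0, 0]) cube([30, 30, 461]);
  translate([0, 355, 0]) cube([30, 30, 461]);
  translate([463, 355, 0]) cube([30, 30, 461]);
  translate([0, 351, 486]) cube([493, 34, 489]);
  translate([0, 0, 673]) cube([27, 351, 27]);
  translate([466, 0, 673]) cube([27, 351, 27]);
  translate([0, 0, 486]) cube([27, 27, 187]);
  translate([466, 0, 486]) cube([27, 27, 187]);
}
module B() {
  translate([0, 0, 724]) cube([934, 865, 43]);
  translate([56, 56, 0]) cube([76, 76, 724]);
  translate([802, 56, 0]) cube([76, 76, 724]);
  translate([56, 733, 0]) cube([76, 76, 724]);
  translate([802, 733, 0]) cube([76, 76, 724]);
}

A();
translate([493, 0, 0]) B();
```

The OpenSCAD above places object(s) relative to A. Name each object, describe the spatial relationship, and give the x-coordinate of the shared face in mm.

The chair's +x face and the table's −x face are both at x = 493 mm.

A is a chair. B is a table. The table is against the chair's +x side, with their −y faces flush. The x-coordinate of the shared face is 493 mm.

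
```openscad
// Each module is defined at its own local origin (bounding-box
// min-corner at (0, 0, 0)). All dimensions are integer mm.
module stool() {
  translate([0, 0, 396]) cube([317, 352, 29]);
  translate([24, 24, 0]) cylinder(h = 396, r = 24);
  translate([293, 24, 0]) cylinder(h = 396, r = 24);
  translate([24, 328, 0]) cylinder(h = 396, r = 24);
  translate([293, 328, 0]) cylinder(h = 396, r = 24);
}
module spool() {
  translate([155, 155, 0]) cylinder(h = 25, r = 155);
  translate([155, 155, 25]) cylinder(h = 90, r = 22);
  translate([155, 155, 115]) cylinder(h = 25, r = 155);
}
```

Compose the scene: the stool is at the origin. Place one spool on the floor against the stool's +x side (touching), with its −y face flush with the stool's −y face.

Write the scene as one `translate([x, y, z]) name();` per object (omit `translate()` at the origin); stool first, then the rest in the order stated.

stool();
translate([317, 0, 0]) spool();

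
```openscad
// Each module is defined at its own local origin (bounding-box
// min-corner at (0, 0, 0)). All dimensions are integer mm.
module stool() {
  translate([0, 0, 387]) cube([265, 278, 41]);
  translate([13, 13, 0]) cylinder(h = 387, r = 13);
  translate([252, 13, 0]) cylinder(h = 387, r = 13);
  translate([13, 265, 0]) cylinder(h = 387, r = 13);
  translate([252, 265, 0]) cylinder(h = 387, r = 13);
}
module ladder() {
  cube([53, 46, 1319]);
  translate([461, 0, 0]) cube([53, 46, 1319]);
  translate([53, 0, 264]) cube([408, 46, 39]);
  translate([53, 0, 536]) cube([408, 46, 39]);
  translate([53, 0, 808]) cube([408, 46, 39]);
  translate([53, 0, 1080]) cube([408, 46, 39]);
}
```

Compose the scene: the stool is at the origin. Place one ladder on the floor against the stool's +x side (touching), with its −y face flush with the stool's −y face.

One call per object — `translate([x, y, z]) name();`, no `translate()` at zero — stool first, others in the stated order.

stool();
translate([265, 0, 0]) ladder();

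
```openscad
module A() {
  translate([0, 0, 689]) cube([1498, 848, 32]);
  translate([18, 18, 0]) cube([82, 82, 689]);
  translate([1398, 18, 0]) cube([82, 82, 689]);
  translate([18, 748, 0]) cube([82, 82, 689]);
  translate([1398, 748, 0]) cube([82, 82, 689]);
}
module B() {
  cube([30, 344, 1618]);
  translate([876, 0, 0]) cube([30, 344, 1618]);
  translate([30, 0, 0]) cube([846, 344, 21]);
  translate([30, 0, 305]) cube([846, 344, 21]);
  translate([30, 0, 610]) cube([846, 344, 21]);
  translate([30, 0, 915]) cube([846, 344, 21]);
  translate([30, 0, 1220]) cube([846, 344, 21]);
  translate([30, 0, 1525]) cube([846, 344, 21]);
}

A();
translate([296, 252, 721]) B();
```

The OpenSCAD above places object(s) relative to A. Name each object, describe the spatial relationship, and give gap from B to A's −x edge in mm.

The bookshelf's min-x is at 296; the table's min-x is 0; gap = 296 mm.

A is a table. B is a bookshelf. The bookshelf is on top of the table, centred. The gap from the bookshelf to the table's −x edge is 296 mm.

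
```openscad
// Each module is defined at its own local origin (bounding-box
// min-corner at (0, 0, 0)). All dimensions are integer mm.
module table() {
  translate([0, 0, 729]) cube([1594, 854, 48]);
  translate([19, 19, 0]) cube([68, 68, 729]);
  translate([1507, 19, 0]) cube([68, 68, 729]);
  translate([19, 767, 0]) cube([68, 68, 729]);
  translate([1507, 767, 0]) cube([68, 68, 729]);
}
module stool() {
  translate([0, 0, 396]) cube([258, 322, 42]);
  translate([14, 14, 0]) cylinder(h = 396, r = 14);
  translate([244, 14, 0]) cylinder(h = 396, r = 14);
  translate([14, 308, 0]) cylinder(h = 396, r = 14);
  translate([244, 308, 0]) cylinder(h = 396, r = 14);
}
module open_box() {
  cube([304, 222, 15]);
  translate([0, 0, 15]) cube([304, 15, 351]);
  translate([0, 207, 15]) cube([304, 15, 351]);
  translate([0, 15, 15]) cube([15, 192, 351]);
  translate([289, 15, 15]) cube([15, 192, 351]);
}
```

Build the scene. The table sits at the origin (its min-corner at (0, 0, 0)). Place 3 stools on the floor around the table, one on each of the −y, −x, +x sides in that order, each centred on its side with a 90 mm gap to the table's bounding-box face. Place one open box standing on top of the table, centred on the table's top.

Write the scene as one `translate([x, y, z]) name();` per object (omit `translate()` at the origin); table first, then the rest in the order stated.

table();
translate([668, -412, 0]) stool();
translate([-348, 266, 0]) stool();
translate([1684, 266, 0]) stool();
translate([645, 316, 777]) open_box();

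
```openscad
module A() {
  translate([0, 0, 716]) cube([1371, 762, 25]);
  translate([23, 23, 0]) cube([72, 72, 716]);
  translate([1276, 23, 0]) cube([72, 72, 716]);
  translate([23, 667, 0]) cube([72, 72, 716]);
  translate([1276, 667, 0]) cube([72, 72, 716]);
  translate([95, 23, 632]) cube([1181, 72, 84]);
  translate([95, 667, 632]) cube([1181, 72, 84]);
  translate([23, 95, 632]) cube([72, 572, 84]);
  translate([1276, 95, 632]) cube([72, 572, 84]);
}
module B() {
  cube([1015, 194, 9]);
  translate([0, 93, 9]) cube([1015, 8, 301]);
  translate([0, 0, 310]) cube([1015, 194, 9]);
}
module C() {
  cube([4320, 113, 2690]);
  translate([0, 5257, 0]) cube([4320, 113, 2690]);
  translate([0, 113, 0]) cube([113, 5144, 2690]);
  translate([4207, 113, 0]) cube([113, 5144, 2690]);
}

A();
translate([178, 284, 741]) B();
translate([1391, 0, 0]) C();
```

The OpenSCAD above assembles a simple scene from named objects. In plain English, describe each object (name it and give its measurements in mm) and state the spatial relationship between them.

A is a rectangular dining table. The top is 1371×762×25 mm with its upper surface at z = 741 mm. It stands on four 72×72 mm square legs, each inset 23 mm from the nearest pair of top edges, running from the floor to the underside of the top. Four apron rails, 72 mm thick and 84 mm tall, run between adjacent legs with their top edges flush with the underside of the top and their outer faces flush with the legs' outer faces.

B is an I-beam lying along x, 1015 mm long. Overall section height 319 mm. Two flanges 194 mm wide (y) and 9 mm thick, one on the floor and one at the top; a web 8 mm thick runs between them, centred on the flange width.

C is the wall frame of a small rectangular building: four walls, each 2690 mm tall and 113 mm thick, enclosing a footprint 4320 mm (x) by 5370 mm (y) outside-to-outside, with no floor or roof. The front and back walls (the −y and +y sides) span the full width; the two side walls fit between them.

The I-beam is on top of the table, centred. The house frame is on the floor beside the table on its +x side.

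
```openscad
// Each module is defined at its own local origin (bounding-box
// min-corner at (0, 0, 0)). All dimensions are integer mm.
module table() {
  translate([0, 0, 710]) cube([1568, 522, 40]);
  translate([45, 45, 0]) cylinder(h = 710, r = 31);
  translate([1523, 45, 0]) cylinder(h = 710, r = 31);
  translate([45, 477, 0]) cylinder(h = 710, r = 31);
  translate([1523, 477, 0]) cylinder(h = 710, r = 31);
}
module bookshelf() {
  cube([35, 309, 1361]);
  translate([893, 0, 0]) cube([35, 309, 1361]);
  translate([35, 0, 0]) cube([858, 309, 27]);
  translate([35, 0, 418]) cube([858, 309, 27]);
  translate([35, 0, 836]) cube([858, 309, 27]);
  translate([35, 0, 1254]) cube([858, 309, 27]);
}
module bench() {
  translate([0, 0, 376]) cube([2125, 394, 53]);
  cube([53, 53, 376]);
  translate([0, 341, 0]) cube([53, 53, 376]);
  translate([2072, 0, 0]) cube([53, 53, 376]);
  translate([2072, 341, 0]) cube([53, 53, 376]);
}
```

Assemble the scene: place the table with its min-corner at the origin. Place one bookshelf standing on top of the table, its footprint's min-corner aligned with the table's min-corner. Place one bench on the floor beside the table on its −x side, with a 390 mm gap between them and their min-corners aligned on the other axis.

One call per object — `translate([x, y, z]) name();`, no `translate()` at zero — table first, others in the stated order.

table();
translate([0, 0, 750]) bookshelf();
translate([-2515, 0, 0]) bench();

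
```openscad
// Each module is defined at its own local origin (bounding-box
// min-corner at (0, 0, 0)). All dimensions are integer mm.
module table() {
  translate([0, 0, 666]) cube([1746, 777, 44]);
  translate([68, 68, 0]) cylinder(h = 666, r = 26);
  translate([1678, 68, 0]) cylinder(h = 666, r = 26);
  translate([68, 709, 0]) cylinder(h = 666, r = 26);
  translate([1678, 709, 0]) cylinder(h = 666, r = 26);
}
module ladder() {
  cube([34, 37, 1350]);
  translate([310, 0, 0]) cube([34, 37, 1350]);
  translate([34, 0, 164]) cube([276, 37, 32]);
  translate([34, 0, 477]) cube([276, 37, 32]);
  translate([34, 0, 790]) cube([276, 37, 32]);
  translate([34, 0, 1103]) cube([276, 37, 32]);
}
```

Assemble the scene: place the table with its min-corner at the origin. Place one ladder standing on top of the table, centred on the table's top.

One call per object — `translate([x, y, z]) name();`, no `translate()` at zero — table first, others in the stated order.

table();
translate([701, 370, 710]) ladder();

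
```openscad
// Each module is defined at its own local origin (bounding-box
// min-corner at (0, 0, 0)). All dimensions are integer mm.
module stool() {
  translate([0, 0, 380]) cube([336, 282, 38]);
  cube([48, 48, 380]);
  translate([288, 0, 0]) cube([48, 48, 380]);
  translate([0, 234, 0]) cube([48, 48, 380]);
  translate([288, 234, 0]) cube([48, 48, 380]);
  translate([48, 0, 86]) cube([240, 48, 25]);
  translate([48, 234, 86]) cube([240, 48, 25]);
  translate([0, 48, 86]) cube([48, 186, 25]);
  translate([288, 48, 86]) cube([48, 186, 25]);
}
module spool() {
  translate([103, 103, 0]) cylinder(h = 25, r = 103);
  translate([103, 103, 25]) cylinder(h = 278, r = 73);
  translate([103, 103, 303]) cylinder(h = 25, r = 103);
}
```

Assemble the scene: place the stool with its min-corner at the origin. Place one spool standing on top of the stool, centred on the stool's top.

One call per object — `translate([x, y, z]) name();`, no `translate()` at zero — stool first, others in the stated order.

stool();
translate([65, 38, 418]) spool();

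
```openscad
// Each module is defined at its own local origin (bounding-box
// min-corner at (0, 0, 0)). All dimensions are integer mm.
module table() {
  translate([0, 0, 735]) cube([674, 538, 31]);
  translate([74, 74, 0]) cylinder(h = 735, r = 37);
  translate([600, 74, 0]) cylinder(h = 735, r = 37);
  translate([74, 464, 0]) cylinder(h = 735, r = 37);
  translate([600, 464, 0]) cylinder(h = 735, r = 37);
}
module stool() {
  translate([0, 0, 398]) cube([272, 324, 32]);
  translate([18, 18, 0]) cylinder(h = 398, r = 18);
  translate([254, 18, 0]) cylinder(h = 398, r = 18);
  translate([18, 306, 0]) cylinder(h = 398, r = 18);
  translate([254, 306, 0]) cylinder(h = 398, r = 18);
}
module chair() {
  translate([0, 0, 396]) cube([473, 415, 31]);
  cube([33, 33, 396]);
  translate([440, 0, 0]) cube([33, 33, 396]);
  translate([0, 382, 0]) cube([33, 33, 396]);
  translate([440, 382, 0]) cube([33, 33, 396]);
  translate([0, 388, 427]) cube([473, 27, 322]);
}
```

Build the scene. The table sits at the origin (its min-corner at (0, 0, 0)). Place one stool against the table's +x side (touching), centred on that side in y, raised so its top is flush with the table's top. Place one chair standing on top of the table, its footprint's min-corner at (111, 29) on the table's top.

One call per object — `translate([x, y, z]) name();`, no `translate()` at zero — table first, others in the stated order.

table();
translate([674, 107, 336]) stool();
translate([111, 29, 766]) chair();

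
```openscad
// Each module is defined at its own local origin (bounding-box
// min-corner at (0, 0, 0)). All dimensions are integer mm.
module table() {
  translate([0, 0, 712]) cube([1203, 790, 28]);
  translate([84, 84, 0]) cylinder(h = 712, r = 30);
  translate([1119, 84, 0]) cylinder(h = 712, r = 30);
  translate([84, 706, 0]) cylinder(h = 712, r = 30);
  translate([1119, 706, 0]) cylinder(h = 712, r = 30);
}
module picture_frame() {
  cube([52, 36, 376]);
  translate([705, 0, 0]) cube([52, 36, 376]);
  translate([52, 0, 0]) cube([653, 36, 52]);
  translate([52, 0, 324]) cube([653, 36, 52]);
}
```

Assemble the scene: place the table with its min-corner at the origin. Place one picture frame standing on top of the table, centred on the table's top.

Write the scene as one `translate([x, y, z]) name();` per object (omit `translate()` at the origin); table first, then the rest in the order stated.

table();
translate([223, 377, 740]) picture_frame();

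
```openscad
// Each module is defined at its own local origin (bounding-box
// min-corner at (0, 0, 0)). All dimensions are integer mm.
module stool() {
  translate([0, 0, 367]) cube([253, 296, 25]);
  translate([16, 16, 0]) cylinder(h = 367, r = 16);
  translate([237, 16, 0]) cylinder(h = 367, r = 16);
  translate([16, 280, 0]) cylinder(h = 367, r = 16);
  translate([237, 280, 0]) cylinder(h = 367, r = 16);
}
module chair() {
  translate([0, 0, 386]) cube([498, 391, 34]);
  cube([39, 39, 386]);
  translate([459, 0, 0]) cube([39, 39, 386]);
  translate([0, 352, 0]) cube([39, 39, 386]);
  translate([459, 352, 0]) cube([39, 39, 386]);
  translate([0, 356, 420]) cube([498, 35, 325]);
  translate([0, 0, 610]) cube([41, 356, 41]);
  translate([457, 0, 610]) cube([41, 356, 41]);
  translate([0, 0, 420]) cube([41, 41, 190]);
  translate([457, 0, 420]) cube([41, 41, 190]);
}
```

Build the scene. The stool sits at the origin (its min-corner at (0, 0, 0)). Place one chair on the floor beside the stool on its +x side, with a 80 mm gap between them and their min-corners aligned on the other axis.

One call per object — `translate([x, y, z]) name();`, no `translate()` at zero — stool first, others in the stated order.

stool();
translate([333, 0, 0]) chair();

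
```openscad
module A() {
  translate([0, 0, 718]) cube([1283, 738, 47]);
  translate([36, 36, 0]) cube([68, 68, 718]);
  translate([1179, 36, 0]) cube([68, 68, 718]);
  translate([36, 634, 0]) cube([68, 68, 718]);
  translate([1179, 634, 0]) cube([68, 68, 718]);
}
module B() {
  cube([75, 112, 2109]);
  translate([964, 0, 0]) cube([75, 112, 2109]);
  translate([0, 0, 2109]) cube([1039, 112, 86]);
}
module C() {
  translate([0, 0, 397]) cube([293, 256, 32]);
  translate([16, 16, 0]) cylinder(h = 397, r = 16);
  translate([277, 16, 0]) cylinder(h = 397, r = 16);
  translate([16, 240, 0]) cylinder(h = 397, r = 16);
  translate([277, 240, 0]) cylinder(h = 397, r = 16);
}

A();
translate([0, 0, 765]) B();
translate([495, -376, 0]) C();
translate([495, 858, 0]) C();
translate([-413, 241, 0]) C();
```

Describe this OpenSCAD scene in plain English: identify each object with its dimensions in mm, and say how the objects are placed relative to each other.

A is a table: top 1283 mm (x) × 738 mm (y), 47 mm thick, upper face at z = 765 mm, on four 68×68 mm square legs, each inset 36 mm from the nearest pair of top edges, running from z = 0 to the bottom of the top.

B is a rectangular door frame: two vertical jambs of 75×112 mm section, 2109 mm tall, with a clear opening 889 mm wide between their inner faces. A header 86 mm tall and 112 mm deep lies on top of the jambs and spans the full outside width.

C is a simple wooden stool: a rectangular seat 293 mm (x) by 256 mm (y), 32 mm thick, top face at z = 429 mm, on four round legs, each 32 mm in diameter. The legs rest on z = 0, each leg's axis is inset half a diameter from the nearest pair of seat edges (so the leg's bounding box is flush with the corner).

The door frame is on top of the table. Three stools sit around the table at the −y, +y, −x sides.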